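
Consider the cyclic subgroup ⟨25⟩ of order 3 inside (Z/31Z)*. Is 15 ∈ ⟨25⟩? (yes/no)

no

15 ∈ ⟨25⟩ iff 15^3 ≡ 1 (mod 31), since |⟨25⟩| = 3.
15^3 mod 31 = 27.
Since 27 ≠ 1, 15 does not lie in the subgroup.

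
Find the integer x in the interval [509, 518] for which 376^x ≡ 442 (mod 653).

Compute 376^509 mod 653 = 582, then multiply by 376 repeatedly:
  376^509=582  376^510=77  376^511=220  376^512=442
Found 442 at exponent 512.

512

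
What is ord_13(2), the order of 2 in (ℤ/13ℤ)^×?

12

The order of 2 must divide p − 1 = 12 = 2^2 · 3.
Divisors: 1, 2, 3, 4, 6, 12.
Check each in increasing order: 2^1 ≡ 2;  2^2 ≡ 4;  2^3 ≡ 8;  2^4 ≡ 3;  2^6 ≡ 12;  2^12 ≡ 1.
Smallest exponent giving 1 is 12.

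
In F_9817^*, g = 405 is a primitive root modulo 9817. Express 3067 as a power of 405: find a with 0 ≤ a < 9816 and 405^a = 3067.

9279

Baby-step giant-step with m = ceil(sqrt(9816)) = 100.
Baby table (405^j mod 9817 for j=0..99):
  0:1  1:405  2:6953  3:8303  4:5301  5:6799  6:4835  7:4592
  8:4347  9:3292  10:7965  11:5849  12:2948  13:6083  14:9365  15:3463
  16:8501  17:6955  18:9113  19:9390  20:3771  21:5620  22:8373  23:4200
  24:2659  25:6842  26:2616  27:9061  28:7964  29:5444  30:5812  31:7597
  32:4064  33:6481  34:3666  35:2363  36:4766  37:6098  38:5623  39:9588
  40:5425  41:7934  42:3111  43:3379  44:3932  45:2106  46:8668  47:5871
  48:2041  49:1977  50:5508  51:2281  52:1007  53:5338  54:2150  55:6854
  56:7476  57:4144  58:9430  59:337  60:8864  61:6715  62:266  63:9560
  64:3902  65:9590  66:6235  67:2206  68:83  69:4164  70:7713  71:1959
  72:8035  73:4748  74:8625  75:8090  76:7389  77:8177  78:3356  79:4434
  80:9076  81:4222  82:1752  83:2736  84:8576  85:7879  86:470  87:3827
  88:8666  89:5061  90:7769  91:5005  92:4723  93:8317  94:1154  95:5971
  96:3273  97:270  98:1363  99:2263
Giant step factor: 405^(-100) ≡ 3264 (mod 9817).
Scan 3067·3264^i mod 9817 for i = 0, 1, …:
  i=0: 3067   i=1: 7165   i=2: 2466   i=3: 8901
  i=4: 4361   i=5: 9471   i=6: 9428   i=7: 6514
  i=8: 7891   i=9: 6233     …   i=91: 1824
  i=92: 4434
Match at i=92, j=79: a = 92·100 + 79 = 9279.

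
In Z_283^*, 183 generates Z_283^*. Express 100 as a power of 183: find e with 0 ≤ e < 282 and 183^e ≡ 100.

142

Baby-step giant-step with m = ceil(sqrt(282)) = 17.
Baby table (183^j mod 283 for j=0..16):
  0:1  1:183  2:95  3:122  4:252  5:270  6:168  7:180
  8:112  9:120  10:169  11:80  12:207  13:242  14:138  15:67
  16:92
Giant step factor: 183^(-17) ≡ 226 (mod 283).
Scan 100·226^i mod 283 for i = 0, 1, …:
  i=0: 100   i=1: 243   i=2: 16   i=3: 220
  i=4: 195   i=5: 205   i=6: 201   i=7: 146
  i=8: 168
Match at i=8, j=6: e = 8·17 + 6 = 142.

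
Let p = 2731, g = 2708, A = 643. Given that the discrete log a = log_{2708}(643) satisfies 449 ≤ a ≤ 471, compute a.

456

Compute 2708^449 mod 2731 = 1406, then multiply by 2708 repeatedly:
  2708^449=1406  2708^450=434  2708^451=942  2708^452=182  2708^453=1276
  2708^454=693  2708^455=447  2708^456=643
Found 643 at exponent 456.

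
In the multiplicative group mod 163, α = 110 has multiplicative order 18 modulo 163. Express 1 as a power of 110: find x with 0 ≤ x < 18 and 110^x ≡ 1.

0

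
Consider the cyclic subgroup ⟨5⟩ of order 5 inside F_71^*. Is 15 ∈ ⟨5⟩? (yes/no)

⟨5⟩ has order 5; its elements mod 71 are {1, 5, 25, 54, 57}.
15 is not in this set.

no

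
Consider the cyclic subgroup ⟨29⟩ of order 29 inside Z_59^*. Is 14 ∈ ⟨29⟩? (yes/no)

no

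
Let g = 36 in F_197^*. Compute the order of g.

The order of 36 must divide p − 1 = 196 = 2^2 · 7^2.
Divisors: 1, 2, 4, 7, 14, 28, 49, 98, 196.
Check each in increasing order: 36^1 ≡ 36;  36^2 ≡ 114;  36^4 ≡ 191;  36^7 ≡ 1.
Smallest exponent giving 1 is 7.

7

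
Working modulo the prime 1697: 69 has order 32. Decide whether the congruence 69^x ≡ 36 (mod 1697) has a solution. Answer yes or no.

36 ∈ ⟨69⟩ iff 36^32 ≡ 1 (mod 1697), since |⟨69⟩| = 32.
36^32 mod 1697 = 1.
Since 1 = 1, 36 lies in the subgroup.

yes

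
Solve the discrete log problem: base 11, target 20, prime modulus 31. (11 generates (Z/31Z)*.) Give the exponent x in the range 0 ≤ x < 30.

16

Successive powers of 11 modulo 31:
  11^0=1  11^1=11  11^2=28  11^3=29  11^4=9  11^5=6
  11^6=4  11^7=13  11^8=19  11^9=23  11^10=5  11^11=24
  11^12=16  11^13=21  11^14=14  11^15=30  11^16=20
So 11^16 ≡ 20 (mod 31), giving x = 16.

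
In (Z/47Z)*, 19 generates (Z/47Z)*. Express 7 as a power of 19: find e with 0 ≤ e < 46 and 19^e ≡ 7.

14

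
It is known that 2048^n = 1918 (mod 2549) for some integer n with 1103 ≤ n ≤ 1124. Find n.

1122

Compute 2048^1103 mod 2549 = 2502, then multiply by 2048 repeatedly:
  2048^1103=2502  2048^1104=606  2048^1105=2274  2048^1106=129  2048^1107=1645
  2048^1108=1731  2048^1109=1978  2048^1110=583  2048^1111=1052  2048^1112=591
  2048^1113=2142  2048^1114=2536  2048^1115=1415  2048^1116=2256  2048^1117=1500
  2048^1118=455  2048^1119=1455  2048^1120=59  2048^1121=1029  2048^1122=1918
Found 1918 at exponent 1122.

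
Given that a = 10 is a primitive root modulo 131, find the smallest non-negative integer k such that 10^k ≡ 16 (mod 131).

72

Baby-step giant-step with m = ceil(sqrt(130)) = 12.
Baby table (10^j mod 131 for j=0..11):
  0:1  1:10  2:100  3:83  4:44  5:47  6:77  7:115
  8:102  9:103  10:113  11:82
Giant step factor: 10^(-12) ≡ 27 (mod 131).
Scan 16·27^i mod 131 for i = 0, 1, …:
  i=0: 16   i=1: 39   i=2: 5   i=3: 4
  i=4: 108   i=5: 34   i=6: 1
Match at i=6, j=0: k = 6·12 + 0 = 72.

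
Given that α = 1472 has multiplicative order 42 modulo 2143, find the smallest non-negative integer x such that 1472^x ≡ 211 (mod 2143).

Successive powers of 1472 modulo 2143:
  1472^0=1  1472^1=1472  1472^2=211
So 1472^2 ≡ 211 (mod 2143), giving x = 2.

2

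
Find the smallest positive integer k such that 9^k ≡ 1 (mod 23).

11

The order of 9 must divide p − 1 = 22 = 2 · 11.
Divisors: 1, 2, 11, 22.
Check each in increasing order: 9^1 ≡ 9;  9^2 ≡ 12;  9^11 ≡ 1.
Smallest exponent giving 1 is 11.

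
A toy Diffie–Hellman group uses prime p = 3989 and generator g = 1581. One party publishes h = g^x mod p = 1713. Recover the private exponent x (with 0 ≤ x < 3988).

183

Baby-step giant-step with m = ceil(sqrt(3988)) = 64.
Baby table (1581^j mod 3989 for j=0..63):
  0:1  1:1581  2:2447  3:3366  4:320  5:3306  6:1196  7:90
  8:2675  9:835  10:3765  11:877  12:2354  13:3926  14:122  15:1410
  16:3348  17:3774  18:3139  19:443  20:2308  21:3002  22:3241  23:2145
  24:595  25:3280  26:3969  27:292  28:2917  29:493  30:1578  31:1693
  32:14  33:2189  34:2346  35:3245  36:491  37:2405  38:788  39:1260
  40:1549  41:3712  42:853  43:311  44:1044  45:3107  46:1708  47:3784
  48:2993  49:979  50:67  51:2213  52:400  53:2138  54:1495  55:2107
  56:352  57:2041  58:3709  59:99  60:948  61:2913  62:2147  63:3757
Giant step factor: 1581^(-64) ≡ 1445 (mod 3989).
Scan 1713·1445^i mod 3989 for i = 0, 1, …:
  i=0: 1713   i=1: 2105   i=2: 2107
Match at i=2, j=55: x = 2·64 + 55 = 183.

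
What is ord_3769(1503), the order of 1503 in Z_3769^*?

1256

The order of 1503 must divide p − 1 = 3768 = 2^3 · 3 · 157.
Divisors: 1, 2, 3, 4, 6, 8, 12, 24, 157, 314, 471, 628, 942, 1256, 1884, 3768.
Check each in increasing order: 1503^1 ≡ 1503;  1503^2 ≡ 1378;  1503^3 ≡ 1953;  1503^4 ≡ 3077;  1503^6 ≡ 3750;  1503^8 ≡ 201;  1503^12 ≡ 361;  1503^24 ≡ 2175;  1503^157 ≡ 409;  1503^314 ≡ 1445;  1503^471 ≡ 3041;  1503^628 ≡ 3768;  1503^942 ≡ 2324;  1503^1256 ≡ 1.
Smallest exponent giving 1 is 1256.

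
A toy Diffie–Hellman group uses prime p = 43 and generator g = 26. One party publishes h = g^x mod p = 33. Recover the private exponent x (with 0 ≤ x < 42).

29

Baby-step giant-step with m = ceil(sqrt(42)) = 7.
Baby table (26^j mod 43 for j=0..6):
  0:1  1:26  2:31  3:32  4:15  5:3  6:35
Giant step factor: 26^(-7) ≡ 37 (mod 43).
Scan 33·37^i mod 43 for i = 0, 1, …:
  i=0: 33   i=1: 17   i=2: 27   i=3: 10
  i=4: 26
Match at i=4, j=1: x = 4·7 + 1 = 29.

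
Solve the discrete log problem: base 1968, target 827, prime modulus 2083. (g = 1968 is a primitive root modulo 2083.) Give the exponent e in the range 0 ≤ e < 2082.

1826

Baby-step giant-step with m = ceil(sqrt(2082)) = 46.
Baby table (1968^j mod 2083 for j=0..45):
  0:1  1:1968  2:727  3:1798  4:1530  5:1105  6:2071  7:1380
  8:1691  9:1337  10:387  11:1321  12:144  13:104  14:538  15:620
  16:1605  17:812  18:355  19:835  20:1876  21:892  22:1570  23:671
  24:1989  25:395  26:401  27:1794  28:1990  29:280  30:1128  31:1509
  32:1437  33:1385  34:1116  35:806  36:1045  37:639  38:1503  39:44
  40:1189  41:743  42:2041  43:664  44:711  45:1555
Giant step factor: 1968^(-46) ≡ 1138 (mod 2083).
Scan 827·1138^i mod 2083 for i = 0, 1, …:
  i=0: 827   i=1: 1693   i=2: 1942   i=3: 2016
  i=4: 825   i=5: 1500   i=6: 1023   i=7: 1860
  i=8: 352   i=9: 640     …   i=38: 1936
  i=39: 1437
Match at i=39, j=32: e = 39·46 + 32 = 1826.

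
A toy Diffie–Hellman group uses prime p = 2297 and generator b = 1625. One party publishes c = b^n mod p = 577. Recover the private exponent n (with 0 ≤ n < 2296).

2268

Baby-step giant-step with m = ceil(sqrt(2296)) = 48.
Baby table (1625^j mod 2297 for j=0..47):
  0:1  1:1625  2:1372  3:1410  4:1141  5:446  6:1195  7:910
  8:1779  9:1249  10:1374  11:66  12:1588  13:969  14:1180  15:1802
  16:1872  17:772  18:338  19:267  20:2039  21:1101  22:2059  23:1443
  24:1935  25:2079  26:1785  27:1811  28:418  29:1635  30:1543  31:1348
  32:1459  33:371  34:1061  35:1375  36:1691  37:663  38:82  39:24
  40:2248  41:770  42:1682  43:2117  44:1516  45:1116  46:1167  47:1350
Giant step factor: 1625^(-48) ≡ 1538 (mod 2297).
Scan 577·1538^i mod 2297 for i = 0, 1, …:
  i=0: 577   i=1: 784   i=2: 2164   i=3: 2176
  i=4: 2256   i=5: 1258   i=6: 730   i=7: 1804
  i=8: 2073   i=9: 38     …   i=46: 1157
  i=47: 1588
Match at i=47, j=12: n = 47·48 + 12 = 2268.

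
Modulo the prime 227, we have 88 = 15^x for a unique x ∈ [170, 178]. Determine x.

175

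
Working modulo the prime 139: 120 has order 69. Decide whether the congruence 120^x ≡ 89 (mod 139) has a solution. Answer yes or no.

89 ∈ ⟨120⟩ iff 89^69 ≡ 1 (mod 139), since |⟨120⟩| = 69.
89^69 mod 139 = 1.
Since 1 = 1, 89 lies in the subgroup.

yes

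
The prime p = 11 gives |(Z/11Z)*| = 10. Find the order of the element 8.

The order of 8 must divide p − 1 = 10 = 2 · 5.
Divisors: 1, 2, 5, 10.
Check each in increasing order: 8^1 ≡ 8;  8^2 ≡ 9;  8^5 ≡ 10;  8^10 ≡ 1.
Smallest exponent giving 1 is 10.

10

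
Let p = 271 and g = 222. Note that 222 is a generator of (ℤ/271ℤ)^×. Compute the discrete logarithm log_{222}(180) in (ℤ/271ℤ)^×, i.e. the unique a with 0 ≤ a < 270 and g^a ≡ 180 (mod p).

Baby-step giant-step with m = ceil(sqrt(270)) = 17.
Baby table (222^j mod 271 for j=0..16):
  0:1  1:222  2:233  3:236  4:89  5:246  6:141  7:137
  8:62  9:214  10:83  11:269  12:98  13:76  14:70  15:93
  16:50
Giant step factor: 222^(-17) ≡ 197 (mod 271).
Scan 180·197^i mod 271 for i = 0, 1, …:
  i=0: 180   i=1: 230   i=2: 53   i=3: 143
  i=4: 258   i=5: 149   i=6: 85   i=7: 214
Match at i=7, j=9: a = 7·17 + 9 = 128.

128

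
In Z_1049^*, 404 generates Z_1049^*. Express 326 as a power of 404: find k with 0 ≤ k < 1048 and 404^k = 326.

Baby-step giant-step with m = ceil(sqrt(1048)) = 33.
Baby table (404^j mod 1049 for j=0..32):
  0:1  1:404  2:621  3:173  4:658  5:435  6:557  7:542
  8:776  9:902  10:405  11:1025  12:794  13:831  14:44  15:992
  16:50  17:269  18:629  19:258  20:381  21:770  22:576  23:875
  24:1036  25:1042  26:319  27:898  28:887  29:639  30:102  31:297
  32:402
Giant step factor: 404^(-33) ≡ 819 (mod 1049).
Scan 326·819^i mod 1049 for i = 0, 1, …:
  i=0: 326   i=1: 548   i=2: 889   i=3: 85
  i=4: 381
Match at i=4, j=20: k = 4·33 + 20 = 152.

152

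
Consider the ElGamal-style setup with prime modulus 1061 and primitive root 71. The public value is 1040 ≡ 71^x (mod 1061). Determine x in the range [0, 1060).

163

Baby-step giant-step with m = ceil(sqrt(1060)) = 33.
Baby table (71^j mod 1061 for j=0..32):
  0:1  1:71  2:797  3:354  4:731  5:973  6:118  7:951
  8:678  9:393  10:317  11:226  12:131  13:813  14:429  15:751
  16:271  17:143  18:604  19:444  20:755  21:555  22:148  23:959
  24:185  25:403  26:1027  27:769  28:488  29:696  30:610  31:870
  32:232
Giant step factor: 71^(-33) ≡ 1021 (mod 1061).
Scan 1040·1021^i mod 1061 for i = 0, 1, …:
  i=0: 1040   i=1: 840   i=2: 352   i=3: 774
  i=4: 870
Match at i=4, j=31: x = 4·33 + 31 = 163.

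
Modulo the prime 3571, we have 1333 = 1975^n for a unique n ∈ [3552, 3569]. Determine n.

Compute 1975^3552 mod 3571 = 3064, then multiply by 1975 repeatedly:
  1975^3552=3064  1975^3553=2126  1975^3554=2925  1975^3555=2568  1975^3556=980
  1975^3557=18  1975^3558=3411  1975^3559=1819  1975^3560=99  1975^3561=2691
  1975^3562=1077  1975^3563=2330  1975^3564=2302  1975^3565=567  1975^3566=2102
  1975^3567=1948  1975^3568=1333
Found 1333 at exponent 3568.

3568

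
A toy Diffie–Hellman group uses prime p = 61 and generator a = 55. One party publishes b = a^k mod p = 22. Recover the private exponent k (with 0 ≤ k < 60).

Successive powers of 55 modulo 61:
  55^0=1  55^1=55  55^2=36  55^3=28  55^4=15  55^5=32
  55^6=52  55^7=54  55^8=42  55^9=53  55^10=48  55^11=17
  55^12=20  55^13=2  55^14=49  55^15=11  55^16=56  55^17=30
  55^18=3  55^19=43  55^20=47  55^21=23  55^22=45  55^23=35
  55^24=34  55^25=40  55^26=4  55^27=37  55^28=22
So 55^28 ≡ 22 (mod 61), giving k = 28.

28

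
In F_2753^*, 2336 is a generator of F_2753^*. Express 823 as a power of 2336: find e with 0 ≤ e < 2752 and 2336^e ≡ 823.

1282

Baby-step giant-step with m = ceil(sqrt(2752)) = 53.
Baby table (2336^j mod 2753 for j=0..52):
  0:1  1:2336  2:450  3:2307  4:1531  5:269  6:700  7:2671
  8:1158  9:1642  10:783  11:1096  12:2719  13:413  14:1218  15:1399
  16:253  17:1866  18:977  19:35  20:1923  21:1985  22:908  23:1278
  24:1156  25:2476  26:2636  27:1988  28:2410  29:2628  30:2571  31:1563
  32:690  33:1335  34:2164  35:596  36:1991  37:1159  38:1225  39:1233
  40:650  41:1497  42:682  43:1918  44:1317  45:1411  46:755  47:1760
  48:1131  49:1889  50:2398  51:2126  52:2677
Giant step factor: 2336^(-53) ≡ 1313 (mod 2753).
Scan 823·1313^i mod 2753 for i = 0, 1, …:
  i=0: 823   i=1: 1423   i=2: 1865   i=3: 1328
  i=4: 1015   i=5: 243   i=6: 2464   i=7: 457
  i=8: 2640   i=9: 293     …   i=23: 2047
  i=24: 783
Match at i=24, j=10: e = 24·53 + 10 = 1282.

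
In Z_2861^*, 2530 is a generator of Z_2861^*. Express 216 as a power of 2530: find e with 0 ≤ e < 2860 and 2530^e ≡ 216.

2490

Baby-step giant-step with m = ceil(sqrt(2860)) = 54.
Baby table (2530^j mod 2861 for j=0..53):
  0:1  1:2530  2:843  3:1345  4:1121  5:879  6:873  7:2859
  8:662  9:1175  10:171  11:619  12:1103  13:1115  14:4  15:1537
  16:511  17:2519  18:1623  19:655  20:631  21:2853  22:2648  23:1839
  24:684  25:2476  26:1551  27:1599  28:16  29:426  30:2044  31:1493
  32:770  33:2620  34:2524  35:2829  36:2009  37:1634  38:2736  39:1321
  40:482  41:674  42:64  43:1704  44:2454  45:250  46:219  47:1897
  48:1513  49:2733  50:2314  51:814  52:2361  53:2423
Giant step factor: 2530^(-54) ≡ 1892 (mod 2861).
Scan 216·1892^i mod 2861 for i = 0, 1, …:
  i=0: 216   i=1: 2410   i=2: 2147   i=3: 2365
  i=4: 2837   i=5: 368   i=6: 1033   i=7: 373
  i=8: 1910   i=9: 277     …   i=45: 876
  i=46: 873
Match at i=46, j=6: e = 46·54 + 6 = 2490.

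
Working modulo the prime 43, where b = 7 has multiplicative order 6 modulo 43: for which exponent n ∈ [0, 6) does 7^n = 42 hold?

3

Successive powers of 7 modulo 43:
  7^0=1  7^1=7  7^2=6  7^3=42
So 7^3 ≡ 42 (mod 43), giving n = 3.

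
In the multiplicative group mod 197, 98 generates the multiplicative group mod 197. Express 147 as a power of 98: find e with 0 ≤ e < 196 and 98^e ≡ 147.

17

Baby-step giant-step with m = ceil(sqrt(196)) = 14.
Baby table (98^j mod 197 for j=0..13):
  0:1  1:98  2:148  3:123  4:37  5:80  6:157  7:20
  8:187  9:5  10:96  11:149  12:24  13:185
Giant step factor: 98^(-14) ≡ 33 (mod 197).
Scan 147·33^i mod 197 for i = 0, 1, …:
  i=0: 147   i=1: 123
Match at i=1, j=3: e = 1·14 + 3 = 17.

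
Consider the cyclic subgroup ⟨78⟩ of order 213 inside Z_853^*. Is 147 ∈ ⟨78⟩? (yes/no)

yes

147 ∈ ⟨78⟩ iff 147^213 ≡ 1 (mod 853), since |⟨78⟩| = 213.
147^213 mod 853 = 1.
Since 1 = 1, 147 lies in the subgroup.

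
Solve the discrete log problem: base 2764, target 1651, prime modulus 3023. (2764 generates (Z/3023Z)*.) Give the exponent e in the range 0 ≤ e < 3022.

Baby-step giant-step with m = ceil(sqrt(3022)) = 55.
Baby table (2764^j mod 3023 for j=0..54):
  0:1  1:2764  2:575  3:2225  4:1118  5:646  6:1974  7:2644
  8:1425  9:2754  10:142  11:2521  12:29  13:1558  14:1560  15:1042
  16:2192  17:596  18:2832  19:1101  20:2026  21:1268  22:1095  23:557
  24:841  25:2860  26:2918  27:3011  28:85  29:2169  30:507  31:1699
  32:1317  33:496  34:1525  35:1038  36:205  37:1319  38:3001  39:2675
  40:2465  41:2441  42:2611  43:903  44:1917  45:2292  46:1903  47:2895
  48:2922  49:1975  50:2385  51:2000  52:1956  53:1260  54:144
Giant step factor: 2764^(-55) ≡ 2451 (mod 3023).
Scan 1651·2451^i mod 3023 for i = 0, 1, …:
  i=0: 1651   i=1: 1827   i=2: 914   i=3: 171
  i=4: 1947   i=5: 1803   i=6: 2550   i=7: 1509
  i=8: 1430   i=9: 1273     …   i=42: 2510
  i=43: 205
Match at i=43, j=36: e = 43·55 + 36 = 2401.

2401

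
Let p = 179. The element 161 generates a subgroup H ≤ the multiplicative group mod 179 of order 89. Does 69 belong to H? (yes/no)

no

69 ∈ ⟨161⟩ iff 69^89 ≡ 1 (mod 179), since |⟨161⟩| = 89.
69^89 mod 179 = 178.
Since 178 ≠ 1, 69 does not lie in the subgroup.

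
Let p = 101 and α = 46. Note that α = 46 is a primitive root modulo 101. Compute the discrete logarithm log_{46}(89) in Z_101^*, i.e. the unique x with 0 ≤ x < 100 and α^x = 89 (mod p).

Baby-step giant-step with m = ceil(sqrt(100)) = 10.
Baby table (46^j mod 101 for j=0..9):
  0:1  1:46  2:96  3:73  4:25  5:39  6:77  7:7
  8:19  9:66
Giant step factor: 46^(-10) ≡ 17 (mod 101).
Scan 89·17^i mod 101 for i = 0, 1, …:
  i=0: 89   i=1: 99   i=2: 67   i=3: 28
  i=4: 72   i=5: 12   i=6: 2   i=7: 34
  i=8: 73
Match at i=8, j=3: x = 8·10 + 3 = 83.

83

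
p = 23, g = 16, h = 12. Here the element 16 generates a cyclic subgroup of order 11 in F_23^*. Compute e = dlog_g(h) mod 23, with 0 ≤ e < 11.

8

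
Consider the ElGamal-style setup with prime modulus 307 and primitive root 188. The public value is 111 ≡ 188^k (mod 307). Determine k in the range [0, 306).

161

Baby-step giant-step with m = ceil(sqrt(306)) = 18.
Baby table (188^j mod 307 for j=0..17):
  0:1  1:188  2:39  3:271  4:293  5:131  6:68  7:197
  8:196  9:8  10:276  11:5  12:19  13:195  14:127  15:237
  16:41  17:33
Giant step factor: 188^(-18) ≡ 24 (mod 307).
Scan 111·24^i mod 307 for i = 0, 1, …:
  i=0: 111   i=1: 208   i=2: 80   i=3: 78
  i=4: 30   i=5: 106   i=6: 88   i=7: 270
  i=8: 33
Match at i=8, j=17: k = 8·18 + 17 = 161.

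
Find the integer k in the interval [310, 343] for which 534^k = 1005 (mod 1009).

340

Compute 534^310 mod 1009 = 500, then multiply by 534 repeatedly:
  534^310=500  534^311=624  534^312=246  534^313=194  534^314=678
  534^315=830  534^316=269  534^317=368  534^318=766  534^319=399
  534^320=167  534^321=386  534^322=288  534^323=424  534^324=400
  534^325=701  534^326=1004  534^327=357  534^328=946  534^329=664
  534^330=417  534^331=698  534^332=411  534^333=521  534^334=739
  534^335=107  534^336=634  534^337=541  534^338=320  534^339=359
  534^340=1005
Found 1005 at exponent 340.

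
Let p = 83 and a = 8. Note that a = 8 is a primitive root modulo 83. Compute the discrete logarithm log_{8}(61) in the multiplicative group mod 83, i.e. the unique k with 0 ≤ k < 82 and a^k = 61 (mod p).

Baby-step giant-step with m = ceil(sqrt(82)) = 10.
Baby table (8^j mod 83 for j=0..9):
  0:1  1:8  2:64  3:14  4:29  5:66  6:30  7:74
  8:11  9:5
Giant step factor: 8^(-10) ≡ 27 (mod 83).
Scan 61·27^i mod 83 for i = 0, 1, …:
  i=0: 61   i=1: 70   i=2: 64
Match at i=2, j=2: k = 2·10 + 2 = 22.

22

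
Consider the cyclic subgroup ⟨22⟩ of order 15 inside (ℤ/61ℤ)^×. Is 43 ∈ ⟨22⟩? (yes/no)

no

43 ∈ ⟨22⟩ iff 43^15 ≡ 1 (mod 61), since |⟨22⟩| = 15.
43^15 mod 61 = 50.
Since 50 ≠ 1, 43 does not lie in the subgroup.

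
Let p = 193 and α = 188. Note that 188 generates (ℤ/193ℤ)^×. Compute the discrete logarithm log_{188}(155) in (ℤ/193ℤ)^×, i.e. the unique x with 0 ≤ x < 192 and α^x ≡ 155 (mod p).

Baby-step giant-step with m = ceil(sqrt(192)) = 14.
Baby table (188^j mod 193 for j=0..13):
  0:1  1:188  2:25  3:68  4:46  5:156  6:185  7:40
  8:186  9:35  10:18  11:103  12:64  13:66
Giant step factor: 188^(-14) ≡ 162 (mod 193).
Scan 155·162^i mod 193 for i = 0, 1, …:
  i=0: 155   i=1: 20   i=2: 152   i=3: 113
  i=4: 164   i=5: 127   i=6: 116   i=7: 71
  i=8: 115   i=9: 102   i=10: 119   i=11: 171
  i=12: 103
Match at i=12, j=11: x = 12·14 + 11 = 179.

179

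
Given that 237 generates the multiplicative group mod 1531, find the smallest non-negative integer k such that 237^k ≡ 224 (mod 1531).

11

Baby-step giant-step with m = ceil(sqrt(1530)) = 40.
Baby table (237^j mod 1531 for j=0..39):
  0:1  1:237  2:1053  3:8  4:365  5:769  6:64  7:1389
  8:28  9:512  10:395  11:224  12:1034  13:98  14:261  15:617
  16:784  17:557  18:343  19:148  20:1394  21:1213  22:1184  23:435
  24:518  25:286  26:418  27:1082  28:757  29:282  30:1001  31:1463
  32:725  33:353  34:987  35:1207  36:1293  37:241  38:470  39:1158
Giant step factor: 237^(-40) ≡ 779 (mod 1531).
Scan 224·779^i mod 1531 for i = 0, 1, …:
  i=0: 224
Match at i=0, j=11: k = 0·40 + 11 = 11.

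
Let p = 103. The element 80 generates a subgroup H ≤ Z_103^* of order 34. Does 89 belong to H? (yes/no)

89 ∈ ⟨80⟩ iff 89^34 ≡ 1 (mod 103), since |⟨80⟩| = 34.
89^34 mod 103 = 1.
Since 1 = 1, 89 lies in the subgroup.

yes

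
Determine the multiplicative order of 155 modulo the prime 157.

The order of 155 must divide p − 1 = 156 = 2^2 · 3 · 13.
Divisors: 1, 2, 3, 4, 6, 12, 13, 26, 39, 52, 78, 156.
Check each in increasing order: 155^1 ≡ 155;  155^2 ≡ 4;  155^3 ≡ 149;  155^4 ≡ 16;  155^6 ≡ 64;  155^12 ≡ 14;  155^13 ≡ 129;  155^26 ≡ 156;  155^39 ≡ 28;  155^52 ≡ 1.
Smallest exponent giving 1 is 52.

52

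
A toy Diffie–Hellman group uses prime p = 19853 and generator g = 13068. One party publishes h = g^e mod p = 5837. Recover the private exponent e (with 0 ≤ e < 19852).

12941

Baby-step giant-step with m = ceil(sqrt(19852)) = 141.
Baby table (13068^j mod 19853 for j=0..140):
  0:1  1:13068  2:16971  3:19018  4:7370  5:4257  6:2370  7:480
  8:18945  9:6350  10:16113  11:3766  12:18354  13:5979  14:12017  15:926
  16:10491  17:11423  18:1057  19:15041  20:11088  21:10790  22:7714  23:12871
  24:3612  25:11035  26:13041  27:1636  28:17420  29:10062  30:3797  31:6549
  32:15902  33:5985  34:11013  35:3487  36:5481  37:15937  38:6746  39:9408
  40:13968  41:5342  42:6108  43:10284  44:6355  45:2041  46:9209  47:14179
  48:3123  49:13449  50:12776  51:12891  52:6883  53:12954  54:16194  55:10065
  56:3295  57:17756  58:13397  59:8242  60:3931  61:10597  62:6921  63:13213
  64:5943  65:18041  66:5413  67:845  68:4192  69:6629  70:9133  71:13661
  72:3772  73:17350  74:8540  75:7007  76:5440  77:16180  78:5790  79:3937
  80:9593  81:9482  82:8203  83:10457  84:3877  85:19633  86:3725  87:18597
  88:5023  89:6546  90:16404  91:14631  92:13518  93:1230  94:12563  95:8827
  96:5306  97:12132  98:14771  99:16562  100:14663  101:14781  102:8271  103:5696
  104:6431  105:2559  106:8560  107:10278  108:7359  109:19333  110:14219  111:9665
  112:17287  113:19082  114:9896  115:18339  116:8489  117:15541  118:13451  119:19059
  120:7127  121:5213  122:7841  123:4855  124:14805  125:4255  126:15940  127:6244
  128:762  129:11463  130:7599  131:18879  132:17394  133:7795  134:19170  135:8406
  136:2959  137:14421  138:8952  139:10860  140:9236
Giant step factor: 13068^(-141) ≡ 8674 (mod 19853).
Scan 5837·8674^i mod 19853 for i = 0, 1, …:
  i=0: 5837   i=1: 4988   i=2: 6225   i=3: 15343
  i=4: 10523   i=5: 12261   i=6: 19246   i=7: 15780
  i=8: 9138   i=9: 9836     …   i=90: 6852
  i=91: 14219
Match at i=91, j=110: e = 91·141 + 110 = 12941.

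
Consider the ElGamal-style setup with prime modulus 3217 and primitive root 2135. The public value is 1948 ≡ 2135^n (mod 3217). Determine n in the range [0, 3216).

2722

Baby-step giant-step with m = ceil(sqrt(3216)) = 57.
Baby table (2135^j mod 3217 for j=0..56):
  0:1  1:2135  2:2953  3:2552  4:2139  5:1842  6:1496  7:2696
  8:747  9:2430  10:2246  11:1880  12:2201  13:2315  14:1213  15:70
  16:1468  17:822  18:1705  19:1748  20:260  21:1776  22:2134  23:818
  24:2816  25:2804  26:2920  27:2871  28:1200  29:1268  30:1683  31:3033
  32:2851  33:321  34:114  35:2115  36:2074  37:1398  38:2571  39:883
  40:43  41:1729  42:1516  43:358  44:1901  45:1998  46:3205  47:116
  48:3168  49:1546  50:68  51:415  52:1350  53:3035  54:687  55:3010
  56:2001
Giant step factor: 2135^(-57) ≡ 1020 (mod 3217).
Scan 1948·1020^i mod 3217 for i = 0, 1, …:
  i=0: 1948   i=1: 2071   i=2: 2068   i=3: 2225
  i=4: 1515   i=5: 1140   i=6: 1463   i=7: 2789
  i=8: 952   i=9: 2723     …   i=46: 1407
  i=47: 358
Match at i=47, j=43: n = 47·57 + 43 = 2722.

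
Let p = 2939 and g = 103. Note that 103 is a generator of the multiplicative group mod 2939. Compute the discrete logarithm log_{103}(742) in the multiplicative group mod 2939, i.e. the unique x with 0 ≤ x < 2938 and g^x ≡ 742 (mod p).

83

Baby-step giant-step with m = ceil(sqrt(2938)) = 55.
Baby table (103^j mod 2939 for j=0..54):
  0:1  1:103  2:1792  3:2358  4:1876  5:2193  6:2515  7:413
  8:1393  9:2407  10:1045  11:1831  12:497  13:1228  14:107  15:2204
  16:709  17:2491  18:880  19:2470  20:1656  21:106  22:2101  23:1856
  24:133  25:1943  26:277  27:2080  28:2632  29:708  30:2388  31:2027
  32:112  33:2719  34:852  35:2525  36:1443  37:1679  38:2475  39:2171
  40:249  41:2135  42:2419  43:2281  44:2762  45:2342  46:228  47:2911
  48:55  49:2726  50:1573  51:374  52:315  53:116  54:192
Giant step factor: 103^(-55) ≡ 59 (mod 2939).
Scan 742·59^i mod 2939 for i = 0, 1, …:
  i=0: 742   i=1: 2632
Match at i=1, j=28: x = 1·55 + 28 = 83.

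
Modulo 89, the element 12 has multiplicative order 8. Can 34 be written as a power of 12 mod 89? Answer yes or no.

yes

34 ∈ ⟨12⟩ iff 34^8 ≡ 1 (mod 89), since |⟨12⟩| = 8.
34^8 mod 89 = 1.
Since 1 = 1, 34 lies in the subgroup.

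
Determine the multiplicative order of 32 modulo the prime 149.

148

The order of 32 must divide p − 1 = 148 = 2^2 · 37.
Divisors: 1, 2, 4, 37, 74, 148.
Check each in increasing order: 32^1 ≡ 32;  32^2 ≡ 130;  32^4 ≡ 63;  32^37 ≡ 105;  32^74 ≡ 148;  32^148 ≡ 1.
Smallest exponent giving 1 is 148.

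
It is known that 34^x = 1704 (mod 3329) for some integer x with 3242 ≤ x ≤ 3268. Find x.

3246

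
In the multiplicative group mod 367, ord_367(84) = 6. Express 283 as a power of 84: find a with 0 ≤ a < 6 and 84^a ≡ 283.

Successive powers of 84 modulo 367:
  84^0=1  84^1=84  84^2=83  84^3=366  84^4=283
So 84^4 ≡ 283 (mod 367), giving a = 4.

4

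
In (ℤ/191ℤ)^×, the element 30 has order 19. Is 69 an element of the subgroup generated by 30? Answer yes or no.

⟨30⟩ has order 19; its elements mod 191 are {1, 5, 6, 25, 30, 32, 36, 52, 69, 107, 121, 125, 136, 150, 153, 154, 160, 177, 180}.
69 is in this set.

yes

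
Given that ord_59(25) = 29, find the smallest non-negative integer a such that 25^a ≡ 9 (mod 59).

18

Successive powers of 25 modulo 59:
  25^0=1  25^1=25  25^2=35  25^3=49  25^4=45  25^5=4
  25^6=41  25^7=22  25^8=19  25^9=3  25^10=16  25^11=46
  25^12=29  25^13=17  25^14=12  25^15=5  25^16=7  25^17=57
  25^18=9
So 25^18 ≡ 9 (mod 59), giving a = 18.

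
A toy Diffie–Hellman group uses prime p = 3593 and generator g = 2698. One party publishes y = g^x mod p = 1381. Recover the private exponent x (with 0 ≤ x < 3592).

Baby-step giant-step with m = ceil(sqrt(3592)) = 60.
Baby table (2698^j mod 3593 for j=0..59):
  0:1  1:2698  2:3379  3:1101  4:2680  5:1524  6:1360  7:827
  8:3586  9:2672  10:1498  11:3072  12:2798  13:111  14:1259  15:1397
  16:49  17:2854  18:293  19:54  20:1972  21:2816  22:1966  23:1000
  24:3250  25:1580  26:1542  27:3215  28:568  29:1846  30:610  31:186
  32:2401  33:3312  34:3578  35:2646  36:3210  37:1450  38:2916  39:2291
  40:1158  41:1967  42:105  43:3036  44:2681  45:629  46:1146  47:1928
  48:2673  49:603  50:2858  51:306  52:2791  53:2783  54:2757  55:876
  56:2847  57:2965  58:1552  59:1451
Giant step factor: 2698^(-60) ≡ 3577 (mod 3593).
Scan 1381·3577^i mod 3593 for i = 0, 1, …:
  i=0: 1381   i=1: 3055   i=2: 1422   i=3: 2399
  i=4: 1139   i=5: 3334   i=6: 551   i=7: 1963
  i=8: 929   i=9: 3101     …   i=16: 716
  i=17: 2916
Match at i=17, j=38: x = 17·60 + 38 = 1058.

1058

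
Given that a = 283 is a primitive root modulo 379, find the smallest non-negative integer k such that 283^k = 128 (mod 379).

217

Baby-step giant-step with m = ceil(sqrt(378)) = 20.
Baby table (283^j mod 379 for j=0..19):
  0:1  1:283  2:120  3:229  4:377  5:192  6:139  7:300
  8:4  9:374  10:101  11:158  12:371  13:10  14:177  15:63
  16:16  17:359  18:25  19:253
Giant step factor: 283^(-20) ≡ 225 (mod 379).
Scan 128·225^i mod 379 for i = 0, 1, …:
  i=0: 128   i=1: 375   i=2: 237   i=3: 265
  i=4: 122   i=5: 162   i=6: 66   i=7: 69
  i=8: 365   i=9: 261   i=10: 359
Match at i=10, j=17: k = 10·20 + 17 = 217.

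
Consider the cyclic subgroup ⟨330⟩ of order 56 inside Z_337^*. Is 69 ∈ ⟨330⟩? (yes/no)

69 ∈ ⟨330⟩ iff 69^56 ≡ 1 (mod 337), since |⟨330⟩| = 56.
69^56 mod 337 = 336.
Since 336 ≠ 1, 69 does not lie in the subgroup.

no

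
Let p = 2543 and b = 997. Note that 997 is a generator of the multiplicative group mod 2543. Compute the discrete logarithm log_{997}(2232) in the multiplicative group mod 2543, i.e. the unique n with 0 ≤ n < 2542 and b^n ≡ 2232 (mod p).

Baby-step giant-step with m = ceil(sqrt(2542)) = 51.
Baby table (997^j mod 2543 for j=0..50):
  0:1  1:997  2:2239  3:2072  4:868  5:776  6:600  7:595
  8:696  9:2216  10:2028  11:231  12:1437  13:980  14:548  15:2154
  16:1246  17:1278  18:123  19:567  20:753  21:556  22:2501  23:1357
  24:53  25:1981  26:1689  27:467  28:230  29:440  30:1284  31:1019
  32:1286  33:470  34:678  35:2071  36:2414  37:1080  38:1071  39:2270
  40:2463  41:1616  42:1433  43:2078  44:1764  45:1495  46:317  47:717
  48:266  49:730  50:512
Giant step factor: 997^(-51) ≡ 1955 (mod 2543).
Scan 2232·1955^i mod 2543 for i = 0, 1, …:
  i=0: 2232   i=1: 2315   i=2: 1828   i=3: 825
  i=4: 613   i=5: 662   i=6: 2366   i=7: 2356
  i=8: 607   i=9: 1647     …   i=15: 782
  i=16: 467
Match at i=16, j=27: n = 16·51 + 27 = 843.

843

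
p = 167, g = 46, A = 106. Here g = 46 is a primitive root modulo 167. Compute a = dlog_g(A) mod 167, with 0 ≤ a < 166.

99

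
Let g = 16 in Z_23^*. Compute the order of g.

The order of 16 must divide p − 1 = 22 = 2 · 11.
Divisors: 1, 2, 11, 22.
Check each in increasing order: 16^1 ≡ 16;  16^2 ≡ 3;  16^11 ≡ 1.
Smallest exponent giving 1 is 11.

11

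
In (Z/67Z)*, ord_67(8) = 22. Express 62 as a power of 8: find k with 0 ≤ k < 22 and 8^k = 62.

16

Successive powers of 8 modulo 67:
  8^0=1  8^1=8  8^2=64  8^3=43  8^4=9  8^5=5
  8^6=40  8^7=52  8^8=14  8^9=45  8^10=25  8^11=66
  8^12=59  8^13=3  8^14=24  8^15=58  8^16=62
So 8^16 ≡ 62 (mod 67), giving k = 16.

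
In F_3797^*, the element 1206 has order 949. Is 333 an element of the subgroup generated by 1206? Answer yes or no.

333 ∈ ⟨1206⟩ iff 333^949 ≡ 1 (mod 3797), since |⟨1206⟩| = 949.
333^949 mod 3797 = 742.
Since 742 ≠ 1, 333 does not lie in the subgroup.

no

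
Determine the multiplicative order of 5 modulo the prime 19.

The order of 5 must divide p − 1 = 18 = 2 · 3^2.
Divisors: 1, 2, 3, 6, 9, 18.
Check each in increasing order: 5^1 ≡ 5;  5^2 ≡ 6;  5^3 ≡ 11;  5^6 ≡ 7;  5^9 ≡ 1.
Smallest exponent giving 1 is 9.

9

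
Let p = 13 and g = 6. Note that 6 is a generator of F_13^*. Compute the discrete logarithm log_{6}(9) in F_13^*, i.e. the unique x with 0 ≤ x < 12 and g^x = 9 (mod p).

4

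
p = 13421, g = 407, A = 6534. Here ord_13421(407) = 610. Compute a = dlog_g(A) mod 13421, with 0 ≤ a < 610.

Baby-step giant-step with m = ceil(sqrt(610)) = 25.
Baby table (407^j mod 13421 for j=0..24):
  0:1  1:407  2:4597  3:5460  4:7755  5:2350  6:3559  7:12466
  8:524  9:11953  10:6469  11:2367  12:10478  13:10089  14:12818  15:9578
  16:6156  17:9186  18:7664  19:5576  20:1283  21:12183  22:6132  23:12839
  24:4704
Giant step factor: 407^(-25) ≡ 7266 (mod 13421).
Scan 6534·7266^i mod 13421 for i = 0, 1, …:
  i=0: 6534   i=1: 5967   i=2: 6392   i=3: 7612
  i=4: 851   i=5: 9706   i=6: 9862   i=7: 2573
  i=8: 13386   i=9: 689     …   i=17: 6600
  i=18: 2367
Match at i=18, j=11: a = 18·25 + 11 = 461.

461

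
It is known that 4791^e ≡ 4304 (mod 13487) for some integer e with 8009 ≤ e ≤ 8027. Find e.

Compute 4791^8009 mod 13487 = 5252, then multiply by 4791 repeatedly:
  4791^8009=5252  4791^8010=9077  4791^8011=5819  4791^8012=1200  4791^8013=3738
  4791^8014=11509  4791^8015=4763  4791^8016=13016  4791^8017=9255  4791^8018=8936
  4791^8019=4638  4791^8020=7569  4791^8021=10023  4791^8022=6473  4791^8023=5530
  4791^8024=5762  4791^8025=11340  4791^8026=4304
Found 4304 at exponent 8026.

8026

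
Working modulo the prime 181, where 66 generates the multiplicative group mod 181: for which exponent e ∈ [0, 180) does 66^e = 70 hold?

68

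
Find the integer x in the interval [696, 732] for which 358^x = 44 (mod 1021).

722

Compute 358^696 mod 1021 = 302, then multiply by 358 repeatedly:
  358^696=302  358^697=911  358^698=439  358^699=949  358^700=770
  358^701=1011  358^702=504  358^703=736  358^704=70  358^705=556
  358^706=974  358^707=531  358^708=192  358^709=329  358^710=367
  358^711=698  358^712=760  358^713=494  358^714=219  358^715=806
  358^716=626  358^717=509  358^718=484  358^719=723  358^720=521
  358^721=696  358^722=44
Found 44 at exponent 722.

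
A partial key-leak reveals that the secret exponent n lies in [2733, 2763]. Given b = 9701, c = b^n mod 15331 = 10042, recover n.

2740

Compute 9701^2733 mod 15331 = 12750, then multiply by 9701 repeatedly:
  9701^2733=12750  9701^2734=12573  9701^2735=12568  9701^2736=10056  9701^2737=2103
  9701^2738=10973  9701^2739=5940  9701^2740=10042
Found 10042 at exponent 2740.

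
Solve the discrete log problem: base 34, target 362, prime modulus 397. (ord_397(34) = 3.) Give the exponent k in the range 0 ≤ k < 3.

2

Successive powers of 34 modulo 397:
  34^0=1  34^1=34  34^2=362
So 34^2 ≡ 362 (mod 397), giving k = 2.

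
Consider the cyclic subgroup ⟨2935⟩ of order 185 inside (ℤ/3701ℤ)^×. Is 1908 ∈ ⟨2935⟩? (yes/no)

yes

1908 ∈ ⟨2935⟩ iff 1908^185 ≡ 1 (mod 3701), since |⟨2935⟩| = 185.
1908^185 mod 3701 = 1.
Since 1 = 1, 1908 lies in the subgroup.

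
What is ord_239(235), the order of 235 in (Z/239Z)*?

238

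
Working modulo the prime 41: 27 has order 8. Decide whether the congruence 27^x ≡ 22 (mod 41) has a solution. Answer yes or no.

no

22 ∈ ⟨27⟩ iff 22^8 ≡ 1 (mod 41), since |⟨27⟩| = 8.
22^8 mod 41 = 37.
Since 37 ≠ 1, 22 does not lie in the subgroup.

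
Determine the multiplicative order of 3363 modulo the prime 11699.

The order of 3363 must divide p − 1 = 11698 = 2 · 5849.
Divisors: 1, 2, 5849, 11698.
Check each in increasing order: 3363^1 ≡ 3363;  3363^2 ≡ 8535;  3363^5849 ≡ 11698;  3363^11698 ≡ 1.
Smallest exponent giving 1 is 11698.

11698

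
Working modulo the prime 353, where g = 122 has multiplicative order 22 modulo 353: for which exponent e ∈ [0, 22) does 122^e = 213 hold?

9

Successive powers of 122 modulo 353:
  122^0=1  122^1=122  122^2=58  122^3=16  122^4=187  122^5=222
  122^6=256  122^7=168  122^8=22  122^9=213
So 122^9 ≡ 213 (mod 353), giving e = 9.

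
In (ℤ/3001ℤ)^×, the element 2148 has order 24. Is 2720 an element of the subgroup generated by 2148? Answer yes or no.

2720 ∈ ⟨2148⟩ iff 2720^24 ≡ 1 (mod 3001), since |⟨2148⟩| = 24.
2720^24 mod 3001 = 1.
Since 1 = 1, 2720 lies in the subgroup.

yes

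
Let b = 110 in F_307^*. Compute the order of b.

153

The order of 110 must divide p − 1 = 306 = 2 · 3^2 · 17.
Divisors: 1, 2, 3, 6, 9, 17, 18, 34, 51, 102, 153, 306.
Check each in increasing order: 110^1 ≡ 110;  110^2 ≡ 127;  110^3 ≡ 155;  110^6 ≡ 79;  110^9 ≡ 272;  110^17 ≡ 53;  110^18 ≡ 304;  110^34 ≡ 46;  110^51 ≡ 289;  110^102 ≡ 17;  110^153 ≡ 1.
Smallest exponent giving 1 is 153.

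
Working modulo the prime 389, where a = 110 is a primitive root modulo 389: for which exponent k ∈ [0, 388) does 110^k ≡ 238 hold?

353

Baby-step giant-step with m = ceil(sqrt(388)) = 20.
Baby table (110^j mod 389 for j=0..19):
  0:1  1:110  2:41  3:231  4:125  5:135  6:68  7:89
  8:65  9:148  10:331  11:233  12:345  13:217  14:141  15:339
  16:335  17:284  18:120  19:363
Giant step factor: 110^(-20) ≡ 159 (mod 389).
Scan 238·159^i mod 389 for i = 0, 1, …:
  i=0: 238   i=1: 109   i=2: 215   i=3: 342
  i=4: 307   i=5: 188   i=6: 328   i=7: 26
  i=8: 244   i=9: 285     …   i=16: 224
  i=17: 217
Match at i=17, j=13: k = 17·20 + 13 = 353.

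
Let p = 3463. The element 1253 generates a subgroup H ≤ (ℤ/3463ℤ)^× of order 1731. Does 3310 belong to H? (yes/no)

3310 ∈ ⟨1253⟩ iff 3310^1731 ≡ 1 (mod 3463), since |⟨1253⟩| = 1731.
3310^1731 mod 3463 = 1.
Since 1 = 1, 3310 lies in the subgroup.

yes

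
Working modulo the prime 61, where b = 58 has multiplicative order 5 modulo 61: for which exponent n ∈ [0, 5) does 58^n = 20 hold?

Successive powers of 58 modulo 61:
  58^0=1  58^1=58  58^2=9  58^3=34  58^4=20
So 58^4 ≡ 20 (mod 61), giving n = 4.

4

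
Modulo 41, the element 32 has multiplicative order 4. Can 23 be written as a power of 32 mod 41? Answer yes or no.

no

⟨32⟩ has order 4; its elements mod 41 are {1, 9, 32, 40}.
23 is not in this set.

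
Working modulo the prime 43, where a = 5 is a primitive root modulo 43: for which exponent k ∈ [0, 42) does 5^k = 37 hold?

Baby-step giant-step with m = ceil(sqrt(42)) = 7.
Baby table (5^j mod 43 for j=0..6):
  0:1  1:5  2:25  3:39  4:23  5:29  6:16
Giant step factor: 5^(-7) ≡ 7 (mod 43).
Scan 37·7^i mod 43 for i = 0, 1, …:
  i=0: 37   i=1: 1
Match at i=1, j=0: k = 1·7 + 0 = 7.

7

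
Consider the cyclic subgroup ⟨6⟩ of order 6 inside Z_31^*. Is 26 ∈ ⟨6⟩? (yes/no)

yes

⟨6⟩ has order 6; its elements mod 31 are {1, 5, 6, 25, 26, 30}.
26 is in this set.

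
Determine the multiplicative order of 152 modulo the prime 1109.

The order of 152 must divide p − 1 = 1108 = 2^2 · 277.
Divisors: 1, 2, 4, 277, 554, 1108.
Check each in increasing order: 152^1 ≡ 152;  152^2 ≡ 924;  152^4 ≡ 955;  152^277 ≡ 755;  152^554 ≡ 1108;  152^1108 ≡ 1.
Smallest exponent giving 1 is 1108.

1108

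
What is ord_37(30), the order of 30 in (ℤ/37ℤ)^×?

The order of 30 must divide p − 1 = 36 = 2^2 · 3^2.
Divisors: 1, 2, 3, 4, 6, 9, 12, 18, 36.
Check each in increasing order: 30^1 ≡ 30;  30^2 ≡ 12;  30^3 ≡ 27;  30^4 ≡ 33;  30^6 ≡ 26;  30^9 ≡ 36;  30^12 ≡ 10;  30^18 ≡ 1.
Smallest exponent giving 1 is 18.

18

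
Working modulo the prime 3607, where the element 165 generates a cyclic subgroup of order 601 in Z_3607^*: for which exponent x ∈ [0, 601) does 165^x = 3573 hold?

118

Baby-step giant-step with m = ceil(sqrt(601)) = 25.
Baby table (165^j mod 3607 for j=0..24):
  0:1  1:165  2:1976  3:1410  4:1802  5:1556  6:643  7:1492
  8:904  9:1273  10:839  11:1369  12:2251  13:3501  14:545  15:3357
  16:2034  17:159  18:986  19:375  20:556  21:1565  22:2128  23:1241
  24:2773
Giant step factor: 165^(-25) ≡ 1956 (mod 3607).
Scan 3573·1956^i mod 3607 for i = 0, 1, …:
  i=0: 3573   i=1: 2029   i=2: 1024   i=3: 1059
  i=4: 986
Match at i=4, j=18: x = 4·25 + 18 = 118.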